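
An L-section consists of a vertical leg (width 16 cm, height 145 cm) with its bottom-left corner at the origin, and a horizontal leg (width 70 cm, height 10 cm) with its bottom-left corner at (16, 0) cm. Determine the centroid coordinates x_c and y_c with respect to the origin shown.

Part | A | x̄ᵢ | ȳᵢ | A·x̄ᵢ | A·ȳᵢ
vertical leg | 2320.00 | 8.00 | 72.50 | 18560.00 | 168200.00
horizontal leg | 700.00 | 51.00 | 5.00 | 35700.00 | 3500.00
Σ | 3020.00 |  |  | 54260.00 | 171700.00
x_c = 54260.00 / 3020.00 = 17.97 cm
y_c = 171700.00 / 3020.00 = 56.85 cm

x_c = 17.97 cm, y_c = 56.85 cm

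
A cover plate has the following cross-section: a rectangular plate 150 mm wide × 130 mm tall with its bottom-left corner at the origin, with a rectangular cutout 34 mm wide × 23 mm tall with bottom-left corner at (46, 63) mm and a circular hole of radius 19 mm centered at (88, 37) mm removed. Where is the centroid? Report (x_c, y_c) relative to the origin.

x_c = 74.70 mm, y_c = 66.38 mm

plate: A = 150 × 130 = 19500.00, centroid at (75.00, 65.00).
hole 1: A = −(34 × 23) = -782.00, centroid at (63.00, 74.50).
hole 2: A = −π·19² = -1134.11, centroid at (88.00, 37.00).
ΣA = 17583.89 mm²
ΣAx_c = (19500.00)(75.00) + (-782.00)(63.00) + (-1134.11)(88.00) = 1313431.88 mm³
ΣAy_c = (19500.00)(65.00) + (-782.00)(74.50) + (-1134.11)(37.00) = 1167278.75 mm³
x_c = 1313431.88 / 17583.89 = 74.70 mm
y_c = 1167278.75 / 17583.89 = 66.38 mm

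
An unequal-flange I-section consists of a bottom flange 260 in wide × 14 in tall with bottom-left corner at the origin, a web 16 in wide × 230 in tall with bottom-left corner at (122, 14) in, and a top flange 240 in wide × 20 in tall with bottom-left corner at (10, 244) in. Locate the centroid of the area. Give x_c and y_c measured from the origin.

x_c = 130.00 in, y_c = 141.86 in

bottom flange: A = 260 × 14 = 3640.00, centroid at (130.00, 7.00).
web: A = 16 × 230 = 3680.00, centroid at (130.00, 129.00).
top flange: A = 240 × 20 = 4800.00, centroid at (130.00, 254.00).
ΣA = 12120.00 in², ΣAx_c = 1575600.00 in³, ΣAy_c = 1719400.00 in³.
x_c = 1575600.00/12120.00 = 130.00 in; y_c = 1719400.00/12120.00 = 141.86 in.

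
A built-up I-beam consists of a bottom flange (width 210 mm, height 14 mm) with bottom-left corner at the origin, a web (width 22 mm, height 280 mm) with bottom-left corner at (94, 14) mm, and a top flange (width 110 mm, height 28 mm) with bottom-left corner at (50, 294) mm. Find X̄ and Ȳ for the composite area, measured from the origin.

X̄ = 105.00 mm, Ȳ = 157.46 mm

bottom flange: A = 210 × 14 = 2940.00, centroid at (105.00, 7.00).
web: A = 22 × 280 = 6160.00, centroid at (105.00, 154.00).
top flange: A = 110 × 28 = 3080.00, centroid at (105.00, 308.00).
ΣA = 12180.00 mm²
ΣAX̄ = (2940.00)(105.00) + (6160.00)(105.00) + (3080.00)(105.00) = 1278900.00 mm³
ΣAȲ = (2940.00)(7.00) + (6160.00)(154.00) + (3080.00)(308.00) = 1917860.00 mm³
X̄ = 1278900.00 / 12180.00 = 105.00 mm
Ȳ = 1917860.00 / 12180.00 = 157.46 mm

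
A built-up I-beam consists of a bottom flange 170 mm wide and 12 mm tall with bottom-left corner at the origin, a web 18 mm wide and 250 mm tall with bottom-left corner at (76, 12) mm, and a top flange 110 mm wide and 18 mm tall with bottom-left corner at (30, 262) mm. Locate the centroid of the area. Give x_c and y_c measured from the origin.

bottom flange: A = 170 × 12 = 2040.00, centroid at (85.00, 6.00).
web: A = 18 × 250 = 4500.00, centroid at (85.00, 137.00).
top flange: A = 110 × 18 = 1980.00, centroid at (85.00, 271.00).
ΣA = 8520.00 mm²
ΣAx_c = (2040.00)(85.00) + (4500.00)(85.00) + (1980.00)(85.00) = 724200.00 mm³
ΣAy_c = (2040.00)(6.00) + (4500.00)(137.00) + (1980.00)(271.00) = 1165320.00 mm³
x_c = 724200.00 / 8520.00 = 85.00 mm
y_c = 1165320.00 / 8520.00 = 136.77 mm

x_c = 85.00 mm, y_c = 136.77 mm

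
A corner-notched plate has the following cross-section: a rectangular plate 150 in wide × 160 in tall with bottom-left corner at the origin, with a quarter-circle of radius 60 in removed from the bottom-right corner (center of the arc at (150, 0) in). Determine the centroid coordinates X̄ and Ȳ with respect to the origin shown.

plate: A = 150 × 160 = 24000.00, centroid at (75.00, 80.00).
removed quarter-circle: A = −¼π·60² = -2827.43, centroid at (124.54, 25.46).
ΣA = 21172.57 in², ΣAX̄ = 1447884.99 in³, ΣAȲ = 1848000.00 in³.
X̄ = 1447884.99/21172.57 = 68.38 in; Ȳ = 1848000.00/21172.57 = 87.28 in.

X̄ = 68.38 in, Ȳ = 87.28 in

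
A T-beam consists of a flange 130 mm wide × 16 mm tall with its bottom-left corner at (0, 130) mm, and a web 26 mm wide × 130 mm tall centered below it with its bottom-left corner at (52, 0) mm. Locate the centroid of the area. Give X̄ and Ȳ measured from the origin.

Part | A | x̄ᵢ | ȳᵢ | A·x̄ᵢ | A·ȳᵢ
web | 3380.00 | 65.00 | 65.00 | 219700.00 | 219700.00
flange | 2080.00 | 65.00 | 138.00 | 135200.00 | 287040.00
Σ | 5460.00 |  |  | 354900.00 | 506740.00
X̄ = 354900.00 / 5460.00 = 65.00 mm
Ȳ = 506740.00 / 5460.00 = 92.81 mm

X̄ = 65.00 mm, Ȳ = 92.81 mm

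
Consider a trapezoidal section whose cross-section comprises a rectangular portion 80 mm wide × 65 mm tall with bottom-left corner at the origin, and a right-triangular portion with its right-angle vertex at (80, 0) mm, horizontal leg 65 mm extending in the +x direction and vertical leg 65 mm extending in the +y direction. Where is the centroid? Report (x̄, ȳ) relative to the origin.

x̄ = 57.81 mm, ȳ = 29.37 mm

rectangular portion: A = 80 × 65 = 5200.00, centroid at (40.00, 32.50).
triangular portion: A = ½·65·65 = 2112.50, centroid at (101.67, 21.67).
ΣA = 7312.50 mm², ΣAx̄ = 422770.83 mm³, ΣAȳ = 214770.83 mm³.
x̄ = 422770.83/7312.50 = 57.81 mm; ȳ = 214770.83/7312.50 = 29.37 mm.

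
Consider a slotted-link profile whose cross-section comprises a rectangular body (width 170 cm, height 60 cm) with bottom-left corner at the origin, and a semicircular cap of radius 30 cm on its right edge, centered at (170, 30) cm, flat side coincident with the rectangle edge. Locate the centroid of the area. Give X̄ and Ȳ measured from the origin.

X̄ = 96.90 cm, Ȳ = 30.00 cm

rectangular body: A = 170 × 60 = 10200.00, centroid at (85.00, 30.00).
semicircular end: A = ½π·30² = 1413.72, centroid at (182.73, 30.00).
ΣA = 11613.72 cm²
ΣAX̄ = (10200.00)(85.00) + (1413.72)(182.73) = 1125331.84 cm³
ΣAȲ = (10200.00)(30.00) + (1413.72)(30.00) = 348411.50 cm³
X̄ = 1125331.84 / 11613.72 = 96.90 cm
Ȳ = 348411.50 / 11613.72 = 30.00 cm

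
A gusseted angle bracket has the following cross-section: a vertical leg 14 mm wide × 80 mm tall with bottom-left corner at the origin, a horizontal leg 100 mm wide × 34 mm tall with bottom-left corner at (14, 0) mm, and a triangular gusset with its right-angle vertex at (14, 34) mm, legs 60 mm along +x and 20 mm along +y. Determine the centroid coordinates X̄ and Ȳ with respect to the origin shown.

X̄ = 48.02 mm, Ȳ = 24.80 mm

vertical leg: A = 14 × 80 = 1120.00, centroid at (7.00, 40.00).
horizontal leg: A = 100 × 34 = 3400.00, centroid at (64.00, 17.00).
gusset: A = ½·60·20 = 600.00, centroid at (34.00, 40.67).
ΣA = 5120.00 mm²
ΣAX̄ = (1120.00)(7.00) + (3400.00)(64.00) + (600.00)(34.00) = 245840.00 mm³
ΣAȲ = (1120.00)(40.00) + (3400.00)(17.00) + (600.00)(40.67) = 127000.00 mm³
X̄ = 245840.00 / 5120.00 = 48.02 mm
Ȳ = 127000.00 / 5120.00 = 24.80 mm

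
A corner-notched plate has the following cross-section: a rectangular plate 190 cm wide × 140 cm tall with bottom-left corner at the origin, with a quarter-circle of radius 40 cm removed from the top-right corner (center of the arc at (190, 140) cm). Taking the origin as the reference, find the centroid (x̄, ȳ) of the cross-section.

x̄ = 91.13 cm, ȳ = 67.37 cm

plate: A = 190 × 140 = 26600.00, centroid at (95.00, 70.00).
removed quarter-circle: A = −¼π·40² = -1256.64, centroid at (173.02, 123.02).
ΣA = 25343.36 cm²
ΣAx̄ = (26600.00)(95.00) + (-1256.64)(173.02) = 2309572.29 cm³
ΣAȳ = (26600.00)(70.00) + (-1256.64)(123.02) = 1707404.14 cm³
x̄ = 2309572.29 / 25343.36 = 91.13 cm
ȳ = 1707404.14 / 25343.36 = 67.37 cm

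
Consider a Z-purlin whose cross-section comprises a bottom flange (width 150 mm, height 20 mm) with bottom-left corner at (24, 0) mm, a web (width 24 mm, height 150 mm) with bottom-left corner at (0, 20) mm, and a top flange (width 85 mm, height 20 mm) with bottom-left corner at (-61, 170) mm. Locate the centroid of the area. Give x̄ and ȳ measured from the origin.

x̄ = 37.20 mm, ȳ = 81.69 mm

Part | A | x̄ᵢ | ȳᵢ | A·x̄ᵢ | A·ȳᵢ
bottom flange | 3000.00 | 99.00 | 10.00 | 297000.00 | 30000.00
web | 3600.00 | 12.00 | 95.00 | 43200.00 | 342000.00
top flange | 1700.00 | -18.50 | 180.00 | -31450.00 | 306000.00
Σ | 8300.00 |  |  | 308750.00 | 678000.00
x̄ = 308750.00 / 8300.00 = 37.20 mm
ȳ = 678000.00 / 8300.00 = 81.69 mm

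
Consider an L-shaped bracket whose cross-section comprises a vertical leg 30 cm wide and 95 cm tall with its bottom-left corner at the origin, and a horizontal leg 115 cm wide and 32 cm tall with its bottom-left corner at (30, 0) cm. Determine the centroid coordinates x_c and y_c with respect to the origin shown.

vertical leg: A = 30 × 95 = 2850.00, centroid at (15.00, 47.50).
horizontal leg: A = 115 × 32 = 3680.00, centroid at (87.50, 16.00).
ΣA = 6530.00 cm²
ΣAx_c = (2850.00)(15.00) + (3680.00)(87.50) = 364750.00 cm³
ΣAy_c = (2850.00)(47.50) + (3680.00)(16.00) = 194255.00 cm³
x_c = 364750.00 / 6530.00 = 55.86 cm
y_c = 194255.00 / 6530.00 = 29.75 cm

x_c = 55.86 cm, y_c = 29.75 cm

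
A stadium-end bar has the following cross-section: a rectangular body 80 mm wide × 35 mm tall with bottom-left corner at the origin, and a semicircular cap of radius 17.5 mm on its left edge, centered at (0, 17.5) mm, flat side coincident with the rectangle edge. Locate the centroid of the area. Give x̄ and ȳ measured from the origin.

x̄ = 33.05 mm, ȳ = 17.50 mm

rectangular body: A = 80 × 35 = 2800.00, centroid at (40.00, 17.50).
semicircular end: A = ½π·17.5² = 481.06, centroid at (-7.43, 17.50).
ΣA = 3281.06 mm², ΣAx̄ = 108427.08 mm³, ΣAȳ = 57418.49 mm³.
x̄ = 108427.08/3281.06 = 33.05 mm; ȳ = 57418.49/3281.06 = 17.50 mm.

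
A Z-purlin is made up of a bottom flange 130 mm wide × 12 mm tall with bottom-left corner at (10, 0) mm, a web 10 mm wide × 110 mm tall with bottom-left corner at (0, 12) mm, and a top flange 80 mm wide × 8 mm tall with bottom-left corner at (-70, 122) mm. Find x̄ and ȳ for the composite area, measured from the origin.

x̄ = 31.30 mm, ȳ = 49.61 mm

bottom flange: A = 130 × 12 = 1560.00, centroid at (75.00, 6.00).
web: A = 10 × 110 = 1100.00, centroid at (5.00, 67.00).
top flange: A = 80 × 8 = 640.00, centroid at (-30.00, 126.00).
ΣA = 3300.00 mm²
ΣAx̄ = (1560.00)(75.00) + (1100.00)(5.00) + (640.00)(-30.00) = 103300.00 mm³
ΣAȳ = (1560.00)(6.00) + (1100.00)(67.00) + (640.00)(126.00) = 163700.00 mm³
x̄ = 103300.00 / 3300.00 = 31.30 mm
ȳ = 163700.00 / 3300.00 = 49.61 mm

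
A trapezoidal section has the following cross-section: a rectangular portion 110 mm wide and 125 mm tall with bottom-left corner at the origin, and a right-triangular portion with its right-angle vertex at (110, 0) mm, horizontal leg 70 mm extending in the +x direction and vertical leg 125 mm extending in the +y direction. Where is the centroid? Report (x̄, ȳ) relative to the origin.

x̄ = 73.91 mm, ȳ = 57.47 mm

rectangular portion: A = 110 × 125 = 13750.00, centroid at (55.00, 62.50).
triangular portion: A = ½·70·125 = 4375.00, centroid at (133.33, 41.67).
ΣA = 18125.00 mm²
ΣAx̄ = (13750.00)(55.00) + (4375.00)(133.33) = 1339583.33 mm³
ΣAȳ = (13750.00)(62.50) + (4375.00)(41.67) = 1041666.67 mm³
x̄ = 1339583.33 / 18125.00 = 73.91 mm
ȳ = 1041666.67 / 18125.00 = 57.47 mm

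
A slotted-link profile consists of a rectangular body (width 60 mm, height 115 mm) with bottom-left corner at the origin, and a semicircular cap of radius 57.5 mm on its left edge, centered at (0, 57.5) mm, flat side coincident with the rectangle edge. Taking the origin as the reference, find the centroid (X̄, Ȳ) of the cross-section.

X̄ = 6.64 mm, Ȳ = 57.50 mm

rectangular body: A = 60 × 115 = 6900.00, centroid at (30.00, 57.50).
semicircular end: A = ½π·57.5² = 5193.45, centroid at (-24.40, 57.50).
ΣA = 12093.45 mm², ΣAX̄ = 80260.42 mm³, ΣAȲ = 695373.11 mm³.
X̄ = 80260.42/12093.45 = 6.64 mm; Ȳ = 695373.11/12093.45 = 57.50 mm.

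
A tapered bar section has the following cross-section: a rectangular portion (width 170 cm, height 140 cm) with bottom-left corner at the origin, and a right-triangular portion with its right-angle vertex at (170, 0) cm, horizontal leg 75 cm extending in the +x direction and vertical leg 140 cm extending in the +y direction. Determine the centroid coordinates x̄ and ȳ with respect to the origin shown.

rectangular portion: A = 170 × 140 = 23800.00, centroid at (85.00, 70.00).
triangular portion: A = ½·75·140 = 5250.00, centroid at (195.00, 46.67).
ΣA = 29050.00 cm², ΣAx̄ = 3046750.00 cm³, ΣAȳ = 1911000.00 cm³.
x̄ = 3046750.00/29050.00 = 104.88 cm; ȳ = 1911000.00/29050.00 = 65.78 cm.

x̄ = 104.88 cm, ȳ = 65.78 cm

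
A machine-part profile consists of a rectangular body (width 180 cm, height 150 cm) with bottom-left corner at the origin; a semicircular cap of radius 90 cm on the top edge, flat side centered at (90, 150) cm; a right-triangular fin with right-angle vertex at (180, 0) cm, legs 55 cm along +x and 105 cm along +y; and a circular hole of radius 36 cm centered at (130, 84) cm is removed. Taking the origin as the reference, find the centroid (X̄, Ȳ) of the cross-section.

X̄ = 93.89 cm, Ȳ = 108.42 cm

Part | A | x̄ᵢ | ȳᵢ | A·x̄ᵢ | A·ȳᵢ
rectangular body | 27000.00 | 90.00 | 75.00 | 2430000.00 | 2025000.00
semicircular top | 12723.45 | 90.00 | 188.20 | 1145110.52 | 2394517.54
triangular fin | 2887.50 | 198.33 | 35.00 | 572687.50 | 101062.50
hole | -4071.50 | 130.00 | 84.00 | -529295.53 | -342006.34
Σ | 38539.45 |  |  | 3618502.49 | 4178573.69
X̄ = 3618502.49 / 38539.45 = 93.89 cm
Ȳ = 4178573.69 / 38539.45 = 108.42 cm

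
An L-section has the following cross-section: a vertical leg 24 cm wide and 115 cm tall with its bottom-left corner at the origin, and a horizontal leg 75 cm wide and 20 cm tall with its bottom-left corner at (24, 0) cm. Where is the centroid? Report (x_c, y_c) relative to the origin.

Part | A | x̄ᵢ | ȳᵢ | A·x̄ᵢ | A·ȳᵢ
vertical leg | 2760.00 | 12.00 | 57.50 | 33120.00 | 158700.00
horizontal leg | 1500.00 | 61.50 | 10.00 | 92250.00 | 15000.00
Σ | 4260.00 |  |  | 125370.00 | 173700.00
x_c = 125370.00 / 4260.00 = 29.43 cm
y_c = 173700.00 / 4260.00 = 40.77 cm

x_c = 29.43 cm, y_c = 40.77 cm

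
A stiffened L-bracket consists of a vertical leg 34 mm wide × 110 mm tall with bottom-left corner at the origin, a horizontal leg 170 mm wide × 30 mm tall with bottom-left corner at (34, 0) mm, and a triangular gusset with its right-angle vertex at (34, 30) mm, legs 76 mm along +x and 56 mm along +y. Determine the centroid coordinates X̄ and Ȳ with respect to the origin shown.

vertical leg: A = 34 × 110 = 3740.00, centroid at (17.00, 55.00).
horizontal leg: A = 170 × 30 = 5100.00, centroid at (119.00, 15.00).
gusset: A = ½·76·56 = 2128.00, centroid at (59.33, 48.67).
ΣA = 10968.00 mm²
ΣAX̄ = (3740.00)(17.00) + (5100.00)(119.00) + (2128.00)(59.33) = 796741.33 mm³
ΣAȲ = (3740.00)(55.00) + (5100.00)(15.00) + (2128.00)(48.67) = 385762.67 mm³
X̄ = 796741.33 / 10968.00 = 72.64 mm
Ȳ = 385762.67 / 10968.00 = 35.17 mm

X̄ = 72.64 mm, Ȳ = 35.17 mm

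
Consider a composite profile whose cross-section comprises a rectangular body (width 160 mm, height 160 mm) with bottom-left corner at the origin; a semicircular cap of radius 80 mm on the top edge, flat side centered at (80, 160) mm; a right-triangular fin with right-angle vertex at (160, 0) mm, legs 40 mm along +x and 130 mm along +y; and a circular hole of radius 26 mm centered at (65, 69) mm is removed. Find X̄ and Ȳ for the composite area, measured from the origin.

X̄ = 87.60 mm, Ȳ = 109.72 mm

rectangular body: A = 160 × 160 = 25600.00, centroid at (80.00, 80.00).
semicircular top: A = ½π·80² = 10053.10, centroid at (80.00, 193.95).
triangular fin: A = ½·40·130 = 2600.00, centroid at (173.33, 43.33).
hole: A = −π·26² = -2123.72, centroid at (65.00, 69.00).
ΣA = 36129.38 mm²
ΣAX̄ = (25600.00)(80.00) + (10053.10)(80.00) + (2600.00)(173.33) + (-2123.72)(65.00) = 3164872.80 mm³
ΣAȲ = (25600.00)(80.00) + (10053.10)(193.95) + (2600.00)(43.33) + (-2123.72)(69.00) = 3963958.99 mm³
X̄ = 3164872.80 / 36129.38 = 87.60 mm
Ȳ = 3963958.99 / 36129.38 = 109.72 mm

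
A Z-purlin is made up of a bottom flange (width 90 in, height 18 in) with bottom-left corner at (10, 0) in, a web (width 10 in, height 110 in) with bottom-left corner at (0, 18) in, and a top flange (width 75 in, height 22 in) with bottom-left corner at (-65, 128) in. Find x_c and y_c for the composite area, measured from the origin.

bottom flange: A = 90 × 18 = 1620.00, centroid at (55.00, 9.00).
web: A = 10 × 110 = 1100.00, centroid at (5.00, 73.00).
top flange: A = 75 × 22 = 1650.00, centroid at (-27.50, 139.00).
ΣA = 4370.00 in², ΣAx_c = 49225.00 in³, ΣAy_c = 324230.00 in³.
x_c = 49225.00/4370.00 = 11.26 in; y_c = 324230.00/4370.00 = 74.19 in.

x_c = 11.26 in, y_c = 74.19 in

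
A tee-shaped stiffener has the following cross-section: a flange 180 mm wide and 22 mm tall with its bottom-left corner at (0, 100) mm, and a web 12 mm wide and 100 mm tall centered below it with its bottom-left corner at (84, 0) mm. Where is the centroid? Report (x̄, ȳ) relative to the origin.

Part | A | x̄ᵢ | ȳᵢ | A·x̄ᵢ | A·ȳᵢ
web | 1200.00 | 90.00 | 50.00 | 108000.00 | 60000.00
flange | 3960.00 | 90.00 | 111.00 | 356400.00 | 439560.00
Σ | 5160.00 |  |  | 464400.00 | 499560.00
x̄ = 464400.00 / 5160.00 = 90.00 mm
ȳ = 499560.00 / 5160.00 = 96.81 mm

x̄ = 90.00 mm, ȳ = 96.81 mm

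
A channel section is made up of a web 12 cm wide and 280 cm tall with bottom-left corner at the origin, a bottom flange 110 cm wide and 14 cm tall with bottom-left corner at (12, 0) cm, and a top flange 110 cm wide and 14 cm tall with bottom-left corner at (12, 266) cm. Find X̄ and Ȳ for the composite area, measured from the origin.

web: A = 12 × 280 = 3360.00, centroid at (6.00, 140.00).
bottom flange: A = 110 × 14 = 1540.00, centroid at (67.00, 7.00).
top flange: A = 110 × 14 = 1540.00, centroid at (67.00, 273.00).
ΣA = 6440.00 cm², ΣAX̄ = 226520.00 cm³, ΣAȲ = 901600.00 cm³.
X̄ = 226520.00/6440.00 = 35.17 cm; Ȳ = 901600.00/6440.00 = 140.00 cm.

X̄ = 35.17 cm, Ȳ = 140.00 cm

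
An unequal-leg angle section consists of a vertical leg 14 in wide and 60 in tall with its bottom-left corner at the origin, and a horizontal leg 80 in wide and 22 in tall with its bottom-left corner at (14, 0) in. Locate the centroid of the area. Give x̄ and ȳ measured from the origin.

x̄ = 38.82 in, ȳ = 17.14 in

vertical leg: A = 14 × 60 = 840.00, centroid at (7.00, 30.00).
horizontal leg: A = 80 × 22 = 1760.00, centroid at (54.00, 11.00).
ΣA = 2600.00 in², ΣAx̄ = 100920.00 in³, ΣAȳ = 44560.00 in³.
x̄ = 100920.00/2600.00 = 38.82 in; ȳ = 44560.00/2600.00 = 17.14 in.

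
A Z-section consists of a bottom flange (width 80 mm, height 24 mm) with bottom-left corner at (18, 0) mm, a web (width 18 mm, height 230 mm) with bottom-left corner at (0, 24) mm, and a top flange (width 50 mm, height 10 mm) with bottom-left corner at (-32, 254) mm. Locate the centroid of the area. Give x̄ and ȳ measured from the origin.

bottom flange: A = 80 × 24 = 1920.00, centroid at (58.00, 12.00).
web: A = 18 × 230 = 4140.00, centroid at (9.00, 139.00).
top flange: A = 50 × 10 = 500.00, centroid at (-7.00, 259.00).
ΣA = 6560.00 mm²
ΣAx̄ = (1920.00)(58.00) + (4140.00)(9.00) + (500.00)(-7.00) = 145120.00 mm³
ΣAȳ = (1920.00)(12.00) + (4140.00)(139.00) + (500.00)(259.00) = 728000.00 mm³
x̄ = 145120.00 / 6560.00 = 22.12 mm
ȳ = 728000.00 / 6560.00 = 110.98 mm

x̄ = 22.12 mm, ȳ = 110.98 mm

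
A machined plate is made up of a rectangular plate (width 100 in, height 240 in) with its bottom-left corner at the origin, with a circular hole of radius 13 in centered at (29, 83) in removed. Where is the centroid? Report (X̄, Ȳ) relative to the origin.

X̄ = 50.48 in, Ȳ = 120.84 in

Part | A | x̄ᵢ | ȳᵢ | A·x̄ᵢ | A·ȳᵢ
plate | 24000.00 | 50.00 | 120.00 | 1200000.00 | 2880000.00
hole | -530.93 | 29.00 | 83.00 | -15396.95 | -44067.12
Σ | 23469.07 |  |  | 1184603.05 | 2835932.88
X̄ = 1184603.05 / 23469.07 = 50.48 in
Ȳ = 2835932.88 / 23469.07 = 120.84 in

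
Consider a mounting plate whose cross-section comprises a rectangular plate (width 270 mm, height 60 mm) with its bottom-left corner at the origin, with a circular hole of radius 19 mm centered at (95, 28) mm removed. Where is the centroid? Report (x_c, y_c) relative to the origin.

plate: A = 270 × 60 = 16200.00, centroid at (135.00, 30.00).
hole: A = −π·19² = -1134.11, centroid at (95.00, 28.00).
ΣA = 15065.89 mm², ΣAx_c = 2079259.08 mm³, ΣAy_c = 454244.78 mm³.
x_c = 2079259.08/15065.89 = 138.01 mm; y_c = 454244.78/15065.89 = 30.15 mm.

x_c = 138.01 mm, y_c = 30.15 mm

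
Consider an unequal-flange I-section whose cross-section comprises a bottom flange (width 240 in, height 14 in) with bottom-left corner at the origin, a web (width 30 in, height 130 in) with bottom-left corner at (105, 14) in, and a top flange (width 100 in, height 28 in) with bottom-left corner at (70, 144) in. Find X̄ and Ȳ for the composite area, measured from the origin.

X̄ = 120.00 in, Ȳ = 76.94 in

bottom flange: A = 240 × 14 = 3360.00, centroid at (120.00, 7.00).
web: A = 30 × 130 = 3900.00, centroid at (120.00, 79.00).
top flange: A = 100 × 28 = 2800.00, centroid at (120.00, 158.00).
ΣA = 10060.00 in²
ΣAX̄ = (3360.00)(120.00) + (3900.00)(120.00) + (2800.00)(120.00) = 1207200.00 in³
ΣAȲ = (3360.00)(7.00) + (3900.00)(79.00) + (2800.00)(158.00) = 774020.00 in³
X̄ = 1207200.00 / 10060.00 = 120.00 in
Ȳ = 774020.00 / 10060.00 = 76.94 in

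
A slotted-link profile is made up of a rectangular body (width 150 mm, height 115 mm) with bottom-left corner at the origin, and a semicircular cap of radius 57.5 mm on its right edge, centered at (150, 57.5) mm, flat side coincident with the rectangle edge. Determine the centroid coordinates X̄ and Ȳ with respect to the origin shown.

rectangular body: A = 150 × 115 = 17250.00, centroid at (75.00, 57.50).
semicircular end: A = ½π·57.5² = 5193.45, centroid at (174.40, 57.50).
ΣA = 22443.45 mm², ΣAX̄ = 2199506.39 mm³, ΣAȲ = 1290498.11 mm³.
X̄ = 2199506.39/22443.45 = 98.00 mm; Ȳ = 1290498.11/22443.45 = 57.50 mm.

X̄ = 98.00 mm, Ȳ = 57.50 mm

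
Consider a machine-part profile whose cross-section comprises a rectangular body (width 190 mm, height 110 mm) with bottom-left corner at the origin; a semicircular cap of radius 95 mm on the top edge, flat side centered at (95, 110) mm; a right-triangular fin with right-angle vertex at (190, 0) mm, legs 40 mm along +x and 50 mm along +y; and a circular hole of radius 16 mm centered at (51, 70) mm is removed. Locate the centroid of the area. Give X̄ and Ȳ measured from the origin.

X̄ = 99.07 mm, Ȳ = 91.88 mm

rectangular body: A = 190 × 110 = 20900.00, centroid at (95.00, 55.00).
semicircular top: A = ½π·95² = 14176.44, centroid at (95.00, 150.32).
triangular fin: A = ½·40·50 = 1000.00, centroid at (203.33, 16.67).
hole: A = −π·16² = -804.25, centroid at (51.00, 70.00).
ΣA = 35272.19 mm²
ΣAX̄ = (20900.00)(95.00) + (14176.44)(95.00) + (1000.00)(203.33) + (-804.25)(51.00) = 3494578.20 mm³
ΣAȲ = (20900.00)(55.00) + (14176.44)(150.32) + (1000.00)(16.67) + (-804.25)(70.00) = 3240860.71 mm³
X̄ = 3494578.20 / 35272.19 = 99.07 mm
Ȳ = 3240860.71 / 35272.19 = 91.88 mm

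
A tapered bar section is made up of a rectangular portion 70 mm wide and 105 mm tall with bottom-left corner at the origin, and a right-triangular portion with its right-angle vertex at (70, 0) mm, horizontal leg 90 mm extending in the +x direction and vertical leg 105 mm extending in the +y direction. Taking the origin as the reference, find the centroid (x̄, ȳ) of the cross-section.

Part | A | x̄ᵢ | ȳᵢ | A·x̄ᵢ | A·ȳᵢ
rectangular portion | 7350.00 | 35.00 | 52.50 | 257250.00 | 385875.00
triangular portion | 4725.00 | 100.00 | 35.00 | 472500.00 | 165375.00
Σ | 12075.00 |  |  | 729750.00 | 551250.00
x̄ = 729750.00 / 12075.00 = 60.43 mm
ȳ = 551250.00 / 12075.00 = 45.65 mm

x̄ = 60.43 mm, ȳ = 45.65 mm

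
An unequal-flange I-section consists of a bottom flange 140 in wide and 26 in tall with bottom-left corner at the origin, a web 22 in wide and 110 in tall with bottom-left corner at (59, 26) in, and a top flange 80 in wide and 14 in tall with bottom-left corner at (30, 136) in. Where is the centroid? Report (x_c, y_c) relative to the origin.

x_c = 70.00 in, y_c = 56.20 in

bottom flange: A = 140 × 26 = 3640.00, centroid at (70.00, 13.00).
web: A = 22 × 110 = 2420.00, centroid at (70.00, 81.00).
top flange: A = 80 × 14 = 1120.00, centroid at (70.00, 143.00).
ΣA = 7180.00 in², ΣAx_c = 502600.00 in³, ΣAy_c = 403500.00 in³.
x_c = 502600.00/7180.00 = 70.00 in; y_c = 403500.00/7180.00 = 56.20 in.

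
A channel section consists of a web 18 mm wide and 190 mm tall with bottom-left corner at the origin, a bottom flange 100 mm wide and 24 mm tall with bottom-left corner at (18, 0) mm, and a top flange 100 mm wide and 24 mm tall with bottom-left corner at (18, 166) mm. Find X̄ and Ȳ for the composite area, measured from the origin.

X̄ = 43.45 mm, Ȳ = 95.00 mm

web: A = 18 × 190 = 3420.00, centroid at (9.00, 95.00).
bottom flange: A = 100 × 24 = 2400.00, centroid at (68.00, 12.00).
top flange: A = 100 × 24 = 2400.00, centroid at (68.00, 178.00).
ΣA = 8220.00 mm²
ΣAX̄ = (3420.00)(9.00) + (2400.00)(68.00) + (2400.00)(68.00) = 357180.00 mm³
ΣAȲ = (3420.00)(95.00) + (2400.00)(12.00) + (2400.00)(178.00) = 780900.00 mm³
X̄ = 357180.00 / 8220.00 = 43.45 mm
Ȳ = 780900.00 / 8220.00 = 95.00 mm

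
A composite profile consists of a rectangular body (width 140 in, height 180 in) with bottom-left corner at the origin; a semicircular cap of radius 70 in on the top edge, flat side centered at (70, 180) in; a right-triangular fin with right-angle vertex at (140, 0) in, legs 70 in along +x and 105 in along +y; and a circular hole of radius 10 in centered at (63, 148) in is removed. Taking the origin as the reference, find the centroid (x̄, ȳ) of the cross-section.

x̄ = 79.52 in, ȳ = 109.33 in

rectangular body: A = 140 × 180 = 25200.00, centroid at (70.00, 90.00).
semicircular top: A = ½π·70² = 7696.90, centroid at (70.00, 209.71).
triangular fin: A = ½·70·105 = 3675.00, centroid at (163.33, 35.00).
hole: A = −π·10² = -314.16, centroid at (63.00, 148.00).
ΣA = 36257.74 in²
ΣAx̄ = (25200.00)(70.00) + (7696.90)(70.00) + (3675.00)(163.33) + (-314.16)(63.00) = 2883241.11 in³
ΣAȳ = (25200.00)(90.00) + (7696.90)(209.71) + (3675.00)(35.00) + (-314.16)(148.00) = 3964238.46 in³
x̄ = 2883241.11 / 36257.74 = 79.52 in
ȳ = 3964238.46 / 36257.74 = 109.33 in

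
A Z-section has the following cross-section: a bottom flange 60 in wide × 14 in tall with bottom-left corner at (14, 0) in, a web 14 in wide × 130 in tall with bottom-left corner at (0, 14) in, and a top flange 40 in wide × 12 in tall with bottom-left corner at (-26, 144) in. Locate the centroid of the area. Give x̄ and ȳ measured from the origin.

x̄ = 14.91 in, ȳ = 70.59 in

bottom flange: A = 60 × 14 = 840.00, centroid at (44.00, 7.00).
web: A = 14 × 130 = 1820.00, centroid at (7.00, 79.00).
top flange: A = 40 × 12 = 480.00, centroid at (-6.00, 150.00).
ΣA = 3140.00 in², ΣAx̄ = 46820.00 in³, ΣAȳ = 221660.00 in³.
x̄ = 46820.00/3140.00 = 14.91 in; ȳ = 221660.00/3140.00 = 70.59 in.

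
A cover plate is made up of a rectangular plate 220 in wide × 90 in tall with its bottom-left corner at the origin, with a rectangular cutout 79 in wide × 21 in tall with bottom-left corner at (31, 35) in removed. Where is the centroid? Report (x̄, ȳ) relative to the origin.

x̄ = 113.61 in, ȳ = 44.95 in

Part | A | x̄ᵢ | ȳᵢ | A·x̄ᵢ | A·ȳᵢ
plate | 19800.00 | 110.00 | 45.00 | 2178000.00 | 891000.00
hole | -1659.00 | 70.50 | 45.50 | -116959.50 | -75484.50
Σ | 18141.00 |  |  | 2061040.50 | 815515.50
x̄ = 2061040.50 / 18141.00 = 113.61 in
ȳ = 815515.50 / 18141.00 = 44.95 in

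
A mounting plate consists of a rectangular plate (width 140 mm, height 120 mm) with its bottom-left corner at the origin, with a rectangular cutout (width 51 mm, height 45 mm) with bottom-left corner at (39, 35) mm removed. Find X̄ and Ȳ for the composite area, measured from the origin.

X̄ = 70.87 mm, Ȳ = 60.40 mm

plate: A = 140 × 120 = 16800.00, centroid at (70.00, 60.00).
hole: A = −(51 × 45) = -2295.00, centroid at (64.50, 57.50).
ΣA = 14505.00 mm²
ΣAX̄ = (16800.00)(70.00) + (-2295.00)(64.50) = 1027972.50 mm³
ΣAȲ = (16800.00)(60.00) + (-2295.00)(57.50) = 876037.50 mm³
X̄ = 1027972.50 / 14505.00 = 70.87 mm
Ȳ = 876037.50 / 14505.00 = 60.40 mm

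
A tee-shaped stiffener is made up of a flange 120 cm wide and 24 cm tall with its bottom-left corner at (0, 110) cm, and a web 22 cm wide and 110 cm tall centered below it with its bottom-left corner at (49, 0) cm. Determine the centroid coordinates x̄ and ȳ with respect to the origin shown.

x̄ = 60.00 cm, ȳ = 91.41 cm

web: A = 22 × 110 = 2420.00, centroid at (60.00, 55.00).
flange: A = 120 × 24 = 2880.00, centroid at (60.00, 122.00).
ΣA = 5300.00 cm², ΣAx̄ = 318000.00 cm³, ΣAȳ = 484460.00 cm³.
x̄ = 318000.00/5300.00 = 60.00 cm; ȳ = 484460.00/5300.00 = 91.41 cm.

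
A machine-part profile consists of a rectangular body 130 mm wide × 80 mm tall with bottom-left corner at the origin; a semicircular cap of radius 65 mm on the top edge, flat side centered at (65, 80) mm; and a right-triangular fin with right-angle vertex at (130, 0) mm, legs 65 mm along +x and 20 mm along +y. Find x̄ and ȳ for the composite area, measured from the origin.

rectangular body: A = 130 × 80 = 10400.00, centroid at (65.00, 40.00).
semicircular top: A = ½π·65² = 6636.61, centroid at (65.00, 107.59).
triangular fin: A = ½·65·20 = 650.00, centroid at (151.67, 6.67).
ΣA = 17686.61 mm²
ΣAx̄ = (10400.00)(65.00) + (6636.61)(65.00) + (650.00)(151.67) = 1205963.27 mm³
ΣAȳ = (10400.00)(40.00) + (6636.61)(107.59) + (650.00)(6.67) = 1134345.83 mm³
x̄ = 1205963.27 / 17686.61 = 68.19 mm
ȳ = 1134345.83 / 17686.61 = 64.14 mm

x̄ = 68.19 mm, ȳ = 64.14 mm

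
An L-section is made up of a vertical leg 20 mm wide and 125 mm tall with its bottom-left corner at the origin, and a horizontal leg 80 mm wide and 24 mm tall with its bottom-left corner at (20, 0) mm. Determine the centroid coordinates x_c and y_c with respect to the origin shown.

vertical leg: A = 20 × 125 = 2500.00, centroid at (10.00, 62.50).
horizontal leg: A = 80 × 24 = 1920.00, centroid at (60.00, 12.00).
ΣA = 4420.00 mm²
ΣAx_c = (2500.00)(10.00) + (1920.00)(60.00) = 140200.00 mm³
ΣAy_c = (2500.00)(62.50) + (1920.00)(12.00) = 179290.00 mm³
x_c = 140200.00 / 4420.00 = 31.72 mm
y_c = 179290.00 / 4420.00 = 40.56 mm

x_c = 31.72 mm, y_c = 40.56 mm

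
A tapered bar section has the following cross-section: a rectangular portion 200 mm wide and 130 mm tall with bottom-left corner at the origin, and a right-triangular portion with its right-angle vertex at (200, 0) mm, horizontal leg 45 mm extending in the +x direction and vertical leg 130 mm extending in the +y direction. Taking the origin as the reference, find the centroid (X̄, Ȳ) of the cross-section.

Part | A | x̄ᵢ | ȳᵢ | A·x̄ᵢ | A·ȳᵢ
rectangular portion | 26000.00 | 100.00 | 65.00 | 2600000.00 | 1690000.00
triangular portion | 2925.00 | 215.00 | 43.33 | 628875.00 | 126750.00
Σ | 28925.00 |  |  | 3228875.00 | 1816750.00
X̄ = 3228875.00 / 28925.00 = 111.63 mm
Ȳ = 1816750.00 / 28925.00 = 62.81 mm

X̄ = 111.63 mm, Ȳ = 62.81 mm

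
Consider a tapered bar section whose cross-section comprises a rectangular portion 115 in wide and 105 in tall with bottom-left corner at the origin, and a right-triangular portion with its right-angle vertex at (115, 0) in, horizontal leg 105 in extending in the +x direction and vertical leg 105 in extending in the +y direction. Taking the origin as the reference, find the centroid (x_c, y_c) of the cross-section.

x_c = 86.49 in, y_c = 47.01 in

rectangular portion: A = 115 × 105 = 12075.00, centroid at (57.50, 52.50).
triangular portion: A = ½·105·105 = 5512.50, centroid at (150.00, 35.00).
ΣA = 17587.50 in²
ΣAx_c = (12075.00)(57.50) + (5512.50)(150.00) = 1521187.50 in³
ΣAy_c = (12075.00)(52.50) + (5512.50)(35.00) = 826875.00 in³
x_c = 1521187.50 / 17587.50 = 86.49 in
y_c = 826875.00 / 17587.50 = 47.01 in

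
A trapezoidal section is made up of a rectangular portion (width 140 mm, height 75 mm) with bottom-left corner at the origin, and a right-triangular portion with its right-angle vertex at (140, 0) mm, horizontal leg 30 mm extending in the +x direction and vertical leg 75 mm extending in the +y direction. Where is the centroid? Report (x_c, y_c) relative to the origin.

rectangular portion: A = 140 × 75 = 10500.00, centroid at (70.00, 37.50).
triangular portion: A = ½·30·75 = 1125.00, centroid at (150.00, 25.00).
ΣA = 11625.00 mm², ΣAx_c = 903750.00 mm³, ΣAy_c = 421875.00 mm³.
x_c = 903750.00/11625.00 = 77.74 mm; y_c = 421875.00/11625.00 = 36.29 mm.

x_c = 77.74 mm, y_c = 36.29 mm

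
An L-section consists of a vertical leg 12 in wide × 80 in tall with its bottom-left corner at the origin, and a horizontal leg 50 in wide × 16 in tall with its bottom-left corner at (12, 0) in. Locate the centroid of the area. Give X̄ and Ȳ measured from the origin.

Part | A | x̄ᵢ | ȳᵢ | A·x̄ᵢ | A·ȳᵢ
vertical leg | 960.00 | 6.00 | 40.00 | 5760.00 | 38400.00
horizontal leg | 800.00 | 37.00 | 8.00 | 29600.00 | 6400.00
Σ | 1760.00 |  |  | 35360.00 | 44800.00
X̄ = 35360.00 / 1760.00 = 20.09 in
Ȳ = 44800.00 / 1760.00 = 25.45 in

X̄ = 20.09 in, Ȳ = 25.45 in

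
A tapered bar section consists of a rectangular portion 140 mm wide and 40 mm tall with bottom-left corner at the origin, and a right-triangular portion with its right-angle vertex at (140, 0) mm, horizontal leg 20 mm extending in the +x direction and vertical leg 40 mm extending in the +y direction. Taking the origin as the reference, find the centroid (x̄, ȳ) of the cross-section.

x̄ = 75.11 mm, ȳ = 19.56 mm

Part | A | x̄ᵢ | ȳᵢ | A·x̄ᵢ | A·ȳᵢ
rectangular portion | 5600.00 | 70.00 | 20.00 | 392000.00 | 112000.00
triangular portion | 400.00 | 146.67 | 13.33 | 58666.67 | 5333.33
Σ | 6000.00 |  |  | 450666.67 | 117333.33
x̄ = 450666.67 / 6000.00 = 75.11 mm
ȳ = 117333.33 / 6000.00 = 19.56 mm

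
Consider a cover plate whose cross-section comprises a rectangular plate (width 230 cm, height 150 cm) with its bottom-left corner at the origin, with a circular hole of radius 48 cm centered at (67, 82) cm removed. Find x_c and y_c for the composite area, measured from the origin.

plate: A = 230 × 150 = 34500.00, centroid at (115.00, 75.00).
hole: A = −π·48² = -7238.23, centroid at (67.00, 82.00).
ΣA = 27261.77 cm²
ΣAx_c = (34500.00)(115.00) + (-7238.23)(67.00) = 3482538.63 cm³
ΣAy_c = (34500.00)(75.00) + (-7238.23)(82.00) = 1993965.18 cm³
x_c = 3482538.63 / 27261.77 = 127.74 cm
y_c = 1993965.18 / 27261.77 = 73.14 cm

x_c = 127.74 cm, y_c = 73.14 cm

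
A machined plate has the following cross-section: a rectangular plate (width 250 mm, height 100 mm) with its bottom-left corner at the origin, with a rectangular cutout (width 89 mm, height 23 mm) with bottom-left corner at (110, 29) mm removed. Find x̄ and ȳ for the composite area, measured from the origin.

plate: A = 250 × 100 = 25000.00, centroid at (125.00, 50.00).
hole: A = −(89 × 23) = -2047.00, centroid at (154.50, 40.50).
ΣA = 22953.00 mm², ΣAx̄ = 2808738.50 mm³, ΣAȳ = 1167096.50 mm³.
x̄ = 2808738.50/22953.00 = 122.37 mm; ȳ = 1167096.50/22953.00 = 50.85 mm.

x̄ = 122.37 mm, ȳ = 50.85 mm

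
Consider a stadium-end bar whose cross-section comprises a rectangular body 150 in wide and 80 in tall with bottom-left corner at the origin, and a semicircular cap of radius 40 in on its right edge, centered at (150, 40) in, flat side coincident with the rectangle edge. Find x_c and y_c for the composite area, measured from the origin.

rectangular body: A = 150 × 80 = 12000.00, centroid at (75.00, 40.00).
semicircular end: A = ½π·40² = 2513.27, centroid at (166.98, 40.00).
ΣA = 14513.27 in²
ΣAx_c = (12000.00)(75.00) + (2513.27)(166.98) = 1319657.79 in³
ΣAy_c = (12000.00)(40.00) + (2513.27)(40.00) = 580530.96 in³
x_c = 1319657.79 / 14513.27 = 90.93 in
y_c = 580530.96 / 14513.27 = 40.00 in

x_c = 90.93 in, y_c = 40.00 in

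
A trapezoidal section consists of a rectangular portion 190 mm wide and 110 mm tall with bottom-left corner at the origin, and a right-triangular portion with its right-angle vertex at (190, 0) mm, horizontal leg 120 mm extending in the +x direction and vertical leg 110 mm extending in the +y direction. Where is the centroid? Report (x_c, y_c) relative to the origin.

rectangular portion: A = 190 × 110 = 20900.00, centroid at (95.00, 55.00).
triangular portion: A = ½·120·110 = 6600.00, centroid at (230.00, 36.67).
ΣA = 27500.00 mm², ΣAx_c = 3503500.00 mm³, ΣAy_c = 1391500.00 mm³.
x_c = 3503500.00/27500.00 = 127.40 mm; y_c = 1391500.00/27500.00 = 50.60 mm.

x_c = 127.40 mm, y_c = 50.60 mm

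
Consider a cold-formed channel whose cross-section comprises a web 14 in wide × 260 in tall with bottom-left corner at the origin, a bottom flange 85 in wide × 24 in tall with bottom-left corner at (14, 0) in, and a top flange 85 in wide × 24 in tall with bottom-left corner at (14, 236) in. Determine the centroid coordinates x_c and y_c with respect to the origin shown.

Part | A | x̄ᵢ | ȳᵢ | A·x̄ᵢ | A·ȳᵢ
web | 3640.00 | 7.00 | 130.00 | 25480.00 | 473200.00
bottom flange | 2040.00 | 56.50 | 12.00 | 115260.00 | 24480.00
top flange | 2040.00 | 56.50 | 248.00 | 115260.00 | 505920.00
Σ | 7720.00 |  |  | 256000.00 | 1003600.00
x_c = 256000.00 / 7720.00 = 33.16 in
y_c = 1003600.00 / 7720.00 = 130.00 in

x_c = 33.16 in, y_c = 130.00 in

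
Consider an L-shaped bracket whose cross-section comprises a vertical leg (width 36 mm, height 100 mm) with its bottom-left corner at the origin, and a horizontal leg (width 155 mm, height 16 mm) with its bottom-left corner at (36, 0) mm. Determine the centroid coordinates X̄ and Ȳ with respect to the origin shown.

X̄ = 56.95 mm, Ȳ = 32.87 mm

vertical leg: A = 36 × 100 = 3600.00, centroid at (18.00, 50.00).
horizontal leg: A = 155 × 16 = 2480.00, centroid at (113.50, 8.00).
ΣA = 6080.00 mm²
ΣAX̄ = (3600.00)(18.00) + (2480.00)(113.50) = 346280.00 mm³
ΣAȲ = (3600.00)(50.00) + (2480.00)(8.00) = 199840.00 mm³
X̄ = 346280.00 / 6080.00 = 56.95 mm
Ȳ = 199840.00 / 6080.00 = 32.87 mm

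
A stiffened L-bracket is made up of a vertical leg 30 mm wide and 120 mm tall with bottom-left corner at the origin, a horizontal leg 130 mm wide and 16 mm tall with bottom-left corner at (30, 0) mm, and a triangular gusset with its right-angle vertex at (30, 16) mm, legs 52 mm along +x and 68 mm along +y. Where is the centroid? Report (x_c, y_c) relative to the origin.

vertical leg: A = 30 × 120 = 3600.00, centroid at (15.00, 60.00).
horizontal leg: A = 130 × 16 = 2080.00, centroid at (95.00, 8.00).
gusset: A = ½·52·68 = 1768.00, centroid at (47.33, 38.67).
ΣA = 7448.00 mm²
ΣAx_c = (3600.00)(15.00) + (2080.00)(95.00) + (1768.00)(47.33) = 335285.33 mm³
ΣAy_c = (3600.00)(60.00) + (2080.00)(8.00) + (1768.00)(38.67) = 301002.67 mm³
x_c = 335285.33 / 7448.00 = 45.02 mm
y_c = 301002.67 / 7448.00 = 40.41 mm

x_c = 45.02 mm, y_c = 40.41 mm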